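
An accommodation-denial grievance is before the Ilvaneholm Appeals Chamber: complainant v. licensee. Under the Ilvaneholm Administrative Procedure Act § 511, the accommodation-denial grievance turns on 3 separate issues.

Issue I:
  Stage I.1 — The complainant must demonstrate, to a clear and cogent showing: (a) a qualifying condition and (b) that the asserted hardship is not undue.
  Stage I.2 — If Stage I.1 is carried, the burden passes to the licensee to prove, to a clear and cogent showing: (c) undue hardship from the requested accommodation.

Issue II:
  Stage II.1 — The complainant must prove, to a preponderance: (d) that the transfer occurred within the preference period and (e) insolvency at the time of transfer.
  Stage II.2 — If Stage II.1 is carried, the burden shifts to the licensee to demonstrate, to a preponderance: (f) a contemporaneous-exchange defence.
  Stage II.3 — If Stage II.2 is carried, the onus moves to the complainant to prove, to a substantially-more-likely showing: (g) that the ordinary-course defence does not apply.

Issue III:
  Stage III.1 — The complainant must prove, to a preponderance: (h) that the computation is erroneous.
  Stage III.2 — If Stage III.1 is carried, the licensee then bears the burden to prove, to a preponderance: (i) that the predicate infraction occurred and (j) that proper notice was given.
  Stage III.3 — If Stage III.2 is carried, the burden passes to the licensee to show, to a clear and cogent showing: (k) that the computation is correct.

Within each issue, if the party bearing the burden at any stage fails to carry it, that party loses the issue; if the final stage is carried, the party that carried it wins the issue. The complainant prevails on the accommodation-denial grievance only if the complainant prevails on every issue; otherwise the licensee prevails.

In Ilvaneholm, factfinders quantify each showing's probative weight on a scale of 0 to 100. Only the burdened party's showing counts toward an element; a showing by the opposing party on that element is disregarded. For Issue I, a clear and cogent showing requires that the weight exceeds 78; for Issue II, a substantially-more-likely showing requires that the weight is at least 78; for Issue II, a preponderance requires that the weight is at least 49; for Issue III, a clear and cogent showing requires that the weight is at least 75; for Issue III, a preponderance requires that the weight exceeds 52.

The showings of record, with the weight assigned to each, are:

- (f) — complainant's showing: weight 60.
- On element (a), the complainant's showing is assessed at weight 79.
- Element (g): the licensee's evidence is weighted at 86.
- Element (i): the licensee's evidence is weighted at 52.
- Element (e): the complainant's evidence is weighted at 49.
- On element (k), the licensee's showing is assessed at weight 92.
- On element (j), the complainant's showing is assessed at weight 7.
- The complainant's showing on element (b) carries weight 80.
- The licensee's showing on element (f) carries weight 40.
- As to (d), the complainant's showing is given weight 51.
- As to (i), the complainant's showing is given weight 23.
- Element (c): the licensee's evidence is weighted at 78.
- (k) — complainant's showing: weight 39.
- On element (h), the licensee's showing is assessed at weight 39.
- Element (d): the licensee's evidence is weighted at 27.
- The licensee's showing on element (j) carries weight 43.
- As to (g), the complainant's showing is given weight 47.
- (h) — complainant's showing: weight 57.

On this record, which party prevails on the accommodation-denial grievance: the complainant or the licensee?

— Issue I —
Stage I.1 — burden on complainant; standard: a clear and cogent showing (weight exceeds 78).
    (a): 79 > 78 [met]
    (b): 80 > 78 [met]
  All elements met. The burden passes to the licensee.
Stage I.2 — burden on licensee; standard: a clear and cogent showing (weight exceeds 78).
    (c): 78 ≤ 78 [not met]
  Stage I.2 not carried; the licensee fails its burden.
So the complainant prevails on this issue.
— Issue II —
Stage II.1 (complainant, a preponderance, weight is at least 49): (d) 51 (licensee's 27 disregarded) ≥ 49 — meets; (e) 49 ≥ 49 — meets.
  All elements met. The burden passes to the licensee.
Stage II.2 (licensee, a preponderance, weight is at least 49): (f) 40 (complainant's 60 disregarded) < 49 — fails.
  Not every element is met, so the licensee fails to carry Stage II.2.
The complainant prevails on this issue.
— Issue III —
At Stage III.1 the complainant must meet a preponderance (weight exceeds 52): on (h) the weight is 57 (the licensee's 39 is given no effect), which does exceed 52, so (h) meets the standard.
  All elements met. The burden passes to the licensee.
At Stage III.2 the licensee must meet a preponderance (weight exceeds 52): on (i) the weight is 52 (the complainant's 23 is given no effect), which does not exceed 52, so (i) does not meet the standard; on (j) the weight is 43 (the complainant's 7 is given no effect), which does not exceed 52, so (j) does not meet the standard.
  Not every element is met, so the licensee fails to carry Stage III.2.
So the complainant prevails on this issue.
Per-issue: Issue I → complainant; Issue II → complainant; Issue III → complainant. The complainant must prevail on every issue; overall, the complainant prevails.

complainant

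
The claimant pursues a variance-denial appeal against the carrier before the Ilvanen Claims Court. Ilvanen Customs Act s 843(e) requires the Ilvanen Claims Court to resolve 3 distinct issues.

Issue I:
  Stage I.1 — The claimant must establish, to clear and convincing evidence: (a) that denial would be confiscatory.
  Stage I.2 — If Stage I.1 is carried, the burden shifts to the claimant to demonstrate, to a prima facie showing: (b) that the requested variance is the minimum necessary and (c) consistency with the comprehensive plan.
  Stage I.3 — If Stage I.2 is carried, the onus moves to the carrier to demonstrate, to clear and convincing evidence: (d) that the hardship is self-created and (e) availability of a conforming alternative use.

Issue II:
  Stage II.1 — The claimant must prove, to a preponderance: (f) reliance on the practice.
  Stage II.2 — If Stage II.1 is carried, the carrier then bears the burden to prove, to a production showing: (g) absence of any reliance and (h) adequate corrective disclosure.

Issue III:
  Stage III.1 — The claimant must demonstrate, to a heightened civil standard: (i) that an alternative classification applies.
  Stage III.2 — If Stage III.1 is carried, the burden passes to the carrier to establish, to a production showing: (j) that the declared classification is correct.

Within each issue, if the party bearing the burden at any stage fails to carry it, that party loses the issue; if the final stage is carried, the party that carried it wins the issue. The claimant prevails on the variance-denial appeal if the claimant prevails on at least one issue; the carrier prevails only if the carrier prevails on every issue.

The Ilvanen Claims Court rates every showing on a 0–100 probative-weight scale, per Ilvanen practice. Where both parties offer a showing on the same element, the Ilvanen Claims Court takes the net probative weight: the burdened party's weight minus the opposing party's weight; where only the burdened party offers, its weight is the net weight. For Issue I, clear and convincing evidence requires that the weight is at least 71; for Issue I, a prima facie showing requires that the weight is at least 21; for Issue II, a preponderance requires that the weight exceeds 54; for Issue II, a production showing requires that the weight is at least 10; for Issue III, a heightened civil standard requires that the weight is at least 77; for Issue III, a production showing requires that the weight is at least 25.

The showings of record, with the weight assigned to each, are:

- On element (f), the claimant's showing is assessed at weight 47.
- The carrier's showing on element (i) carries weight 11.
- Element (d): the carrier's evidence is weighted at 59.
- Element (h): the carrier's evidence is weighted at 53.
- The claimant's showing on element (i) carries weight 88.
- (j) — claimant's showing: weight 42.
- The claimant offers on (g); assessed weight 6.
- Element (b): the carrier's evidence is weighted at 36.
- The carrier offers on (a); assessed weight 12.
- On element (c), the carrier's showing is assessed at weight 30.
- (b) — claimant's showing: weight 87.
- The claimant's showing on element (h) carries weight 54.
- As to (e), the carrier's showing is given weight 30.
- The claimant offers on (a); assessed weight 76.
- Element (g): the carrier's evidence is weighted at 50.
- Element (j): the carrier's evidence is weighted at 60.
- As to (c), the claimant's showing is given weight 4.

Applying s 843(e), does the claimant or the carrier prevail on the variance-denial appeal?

claimant

— Issue I —
At Stage I.1 the claimant must meet clear and convincing evidence (weight is at least 71): on (a) the weight is 76 less the opposing 12 gives net 64, which does not reach 71, so (a) does not meet the standard.
  Stage I.1 not carried; the claimant fails its burden.
So the carrier prevails on this issue.
— Issue II —
Stage II.1 — burden on claimant; standard: a preponderance (weight exceeds 54).
    (f): 47 ≤ 54 [not met]
  Not every element is met, so the claimant fails to carry Stage II.1.
The analysis ends at Stage II.1; the carrier prevails on this issue.
— Issue III —
Stage III.1 (claimant, a heightened civil standard, weight is at least 77): (i) net 88−11=77 ≥ 77 — meets.
  Stage III.1 carried; the burden shifts to the carrier.
Stage III.2 (carrier, a production showing, weight is at least 25): (j) net 60−42=18 < 25 — fails.
  Not every element is met, so the carrier fails to carry Stage III.2.
The analysis ends at Stage III.2; the claimant prevails on this issue.
Per-issue: Issue I → carrier; Issue II → carrier; Issue III → claimant. The claimant must prevail on at least one issue; overall, the claimant prevails.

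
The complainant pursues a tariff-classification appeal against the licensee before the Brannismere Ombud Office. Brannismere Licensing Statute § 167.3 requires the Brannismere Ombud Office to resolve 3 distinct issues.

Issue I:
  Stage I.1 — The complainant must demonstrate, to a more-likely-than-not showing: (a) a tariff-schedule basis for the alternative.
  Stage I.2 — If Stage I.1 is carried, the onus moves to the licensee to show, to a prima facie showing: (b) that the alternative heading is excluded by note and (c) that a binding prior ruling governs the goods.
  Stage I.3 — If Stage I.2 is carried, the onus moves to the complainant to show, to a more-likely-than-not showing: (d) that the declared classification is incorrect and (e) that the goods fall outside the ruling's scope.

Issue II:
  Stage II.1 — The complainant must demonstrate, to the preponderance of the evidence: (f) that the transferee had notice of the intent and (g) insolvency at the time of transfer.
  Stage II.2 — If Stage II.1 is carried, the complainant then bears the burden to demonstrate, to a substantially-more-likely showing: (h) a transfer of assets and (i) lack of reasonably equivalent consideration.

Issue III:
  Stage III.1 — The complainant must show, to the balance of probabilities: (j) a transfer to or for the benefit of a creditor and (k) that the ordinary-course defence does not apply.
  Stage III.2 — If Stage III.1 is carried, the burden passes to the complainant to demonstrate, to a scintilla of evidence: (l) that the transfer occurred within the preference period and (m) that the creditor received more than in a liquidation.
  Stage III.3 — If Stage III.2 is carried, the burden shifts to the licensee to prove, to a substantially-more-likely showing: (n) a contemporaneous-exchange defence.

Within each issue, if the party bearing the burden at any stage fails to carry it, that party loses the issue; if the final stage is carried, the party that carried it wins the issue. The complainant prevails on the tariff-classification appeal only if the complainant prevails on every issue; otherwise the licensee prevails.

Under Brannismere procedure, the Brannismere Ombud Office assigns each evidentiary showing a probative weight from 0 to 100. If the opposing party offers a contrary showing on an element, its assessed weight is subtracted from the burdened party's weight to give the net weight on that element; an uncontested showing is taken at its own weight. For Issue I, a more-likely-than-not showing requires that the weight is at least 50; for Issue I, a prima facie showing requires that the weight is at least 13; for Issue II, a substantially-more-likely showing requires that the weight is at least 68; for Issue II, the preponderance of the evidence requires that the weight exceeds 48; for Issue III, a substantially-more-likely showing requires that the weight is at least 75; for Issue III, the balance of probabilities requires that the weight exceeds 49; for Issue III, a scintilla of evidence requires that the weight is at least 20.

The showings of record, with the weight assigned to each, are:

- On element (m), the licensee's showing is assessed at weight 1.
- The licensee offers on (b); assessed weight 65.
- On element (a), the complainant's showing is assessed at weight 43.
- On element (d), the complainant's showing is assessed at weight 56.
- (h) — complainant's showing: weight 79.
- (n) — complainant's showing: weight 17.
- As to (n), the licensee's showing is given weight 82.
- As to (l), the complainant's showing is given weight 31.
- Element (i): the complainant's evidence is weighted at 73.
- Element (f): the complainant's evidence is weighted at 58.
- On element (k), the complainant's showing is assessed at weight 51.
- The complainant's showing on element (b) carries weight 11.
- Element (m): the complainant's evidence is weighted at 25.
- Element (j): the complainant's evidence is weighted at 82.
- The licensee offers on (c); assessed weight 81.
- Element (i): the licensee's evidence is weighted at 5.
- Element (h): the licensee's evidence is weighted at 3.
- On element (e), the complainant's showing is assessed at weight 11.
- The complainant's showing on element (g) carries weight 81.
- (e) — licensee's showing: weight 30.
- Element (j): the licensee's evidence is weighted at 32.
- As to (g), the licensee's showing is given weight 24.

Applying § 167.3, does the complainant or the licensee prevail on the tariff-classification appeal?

licensee

— Issue I —
Stage I.1 (complainant, a more-likely-than-not showing, weight is at least 50): (a) 43 < 50 — fails.
  Stage I.1 not carried; the complainant fails its burden.
So the licensee prevails on this issue.
— Issue II —
Stage II.1 — burden on complainant; standard: the preponderance of the evidence (weight exceeds 48).
    (f): 58 > 48 [met]
    (g): 81 − 24 = 57 > 48 [met]
  Stage II.1 is satisfied; the complainant continues to bear the burden.
Stage II.2 — burden on complainant; standard: a substantially-more-likely showing (weight is at least 68).
    (h): 79 − 3 = 76 ≥ 68 [met]
    (i): 73 − 5 = 68 ≥ 68 [met]
  All elements met at the final stage.
All stages carried — the complainant prevails on this issue.
— Issue III —
Stage III.1 (complainant, the balance of probabilities, weight exceeds 49): (j) net 82−32=50 > 49 — meets; (k) 51 > 49 — meets.
  Stage III.1 is satisfied; the complainant continues to bear the burden.
Stage III.2 (complainant, a scintilla of evidence, weight is at least 20): (l) 31 ≥ 20 — meets; (m) net 25−1=24 ≥ 20 — meets.
  Stage III.2 is satisfied; the onus moves to the licensee.
Stage III.3 (licensee, a substantially-more-likely showing, weight is at least 75): (n) net 82−17=65 < 75 — fails.
  The licensee does not carry Stage III.3.
The complainant prevails on this issue.
Per-issue: Issue I → licensee; Issue II → complainant; Issue III → complainant. The complainant must prevail on every issue; overall, the licensee prevails.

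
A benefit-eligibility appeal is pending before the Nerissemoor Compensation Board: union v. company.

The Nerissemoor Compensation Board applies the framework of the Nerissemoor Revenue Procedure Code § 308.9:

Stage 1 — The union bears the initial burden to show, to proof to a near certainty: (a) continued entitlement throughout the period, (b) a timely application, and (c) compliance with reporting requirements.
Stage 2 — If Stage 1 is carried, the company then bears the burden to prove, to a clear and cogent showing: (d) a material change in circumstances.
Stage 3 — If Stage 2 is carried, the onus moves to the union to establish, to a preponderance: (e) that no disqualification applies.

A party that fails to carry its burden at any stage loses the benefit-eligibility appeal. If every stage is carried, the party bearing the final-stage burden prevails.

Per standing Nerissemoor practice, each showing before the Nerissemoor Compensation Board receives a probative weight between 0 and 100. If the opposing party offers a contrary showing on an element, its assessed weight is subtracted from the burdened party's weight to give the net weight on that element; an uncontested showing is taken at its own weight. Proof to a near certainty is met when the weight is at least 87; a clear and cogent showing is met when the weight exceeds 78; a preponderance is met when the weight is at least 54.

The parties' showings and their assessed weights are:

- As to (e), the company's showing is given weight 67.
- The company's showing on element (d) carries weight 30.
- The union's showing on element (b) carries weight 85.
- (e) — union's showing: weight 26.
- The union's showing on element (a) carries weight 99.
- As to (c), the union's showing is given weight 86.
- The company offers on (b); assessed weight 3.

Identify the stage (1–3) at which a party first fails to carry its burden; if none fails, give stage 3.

stage 1

Stage 1 (union, proof to a near certainty, weight is at least 87): (a) 99 ≥ 87 — meets; (b) net 85−3=82 < 87 — fails; (c) 86 < 87 — fails.
  Stage 1 not carried; the union fails its burden.
The company prevails.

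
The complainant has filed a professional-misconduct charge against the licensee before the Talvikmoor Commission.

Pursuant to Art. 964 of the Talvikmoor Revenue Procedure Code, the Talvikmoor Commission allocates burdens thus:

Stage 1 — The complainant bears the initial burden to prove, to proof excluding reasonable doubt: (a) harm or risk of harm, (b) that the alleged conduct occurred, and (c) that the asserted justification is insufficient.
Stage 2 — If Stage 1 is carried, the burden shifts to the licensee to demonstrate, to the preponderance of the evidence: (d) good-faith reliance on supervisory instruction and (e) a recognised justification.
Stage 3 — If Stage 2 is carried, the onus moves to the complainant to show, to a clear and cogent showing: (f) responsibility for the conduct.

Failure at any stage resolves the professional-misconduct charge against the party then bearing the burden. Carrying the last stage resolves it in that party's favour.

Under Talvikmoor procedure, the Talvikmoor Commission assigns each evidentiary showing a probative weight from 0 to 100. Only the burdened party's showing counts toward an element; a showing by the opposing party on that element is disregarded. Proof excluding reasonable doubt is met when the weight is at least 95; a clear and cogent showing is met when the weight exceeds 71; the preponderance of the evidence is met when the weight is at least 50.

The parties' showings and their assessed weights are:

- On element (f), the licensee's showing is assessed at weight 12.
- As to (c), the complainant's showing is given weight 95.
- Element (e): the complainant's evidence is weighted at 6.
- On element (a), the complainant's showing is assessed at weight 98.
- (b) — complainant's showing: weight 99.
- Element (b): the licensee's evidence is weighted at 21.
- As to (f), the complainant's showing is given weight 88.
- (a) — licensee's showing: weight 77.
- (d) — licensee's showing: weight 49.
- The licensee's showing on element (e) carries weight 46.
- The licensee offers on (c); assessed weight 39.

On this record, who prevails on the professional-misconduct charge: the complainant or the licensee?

complainant

At Stage 1 the complainant must meet proof excluding reasonable doubt (weight is at least 95): on (a) the weight is 98 (the licensee's 77 is given no effect), which does reach 95, so (a) meets the standard; on (b) the weight is 99 (the licensee's 21 is given no effect), which does reach 95, so (b) meets the standard; on (c) the weight is 95 (the licensee's 39 is given no effect), ≥ 95, so (c) meets the standard.
  Stage 1 is satisfied; the onus moves to the licensee.
At Stage 2 the licensee must meet the preponderance of the evidence (weight is at least 50): on (d) the weight is 49, < 50, so (d) does not meet the standard; on (e) the weight is 46 (the complainant's 6 is given no effect), < 50, so (e) does not meet the standard.
  Not every element is met, so the licensee fails to carry Stage 2.
The analysis ends at Stage 2; the complainant prevails.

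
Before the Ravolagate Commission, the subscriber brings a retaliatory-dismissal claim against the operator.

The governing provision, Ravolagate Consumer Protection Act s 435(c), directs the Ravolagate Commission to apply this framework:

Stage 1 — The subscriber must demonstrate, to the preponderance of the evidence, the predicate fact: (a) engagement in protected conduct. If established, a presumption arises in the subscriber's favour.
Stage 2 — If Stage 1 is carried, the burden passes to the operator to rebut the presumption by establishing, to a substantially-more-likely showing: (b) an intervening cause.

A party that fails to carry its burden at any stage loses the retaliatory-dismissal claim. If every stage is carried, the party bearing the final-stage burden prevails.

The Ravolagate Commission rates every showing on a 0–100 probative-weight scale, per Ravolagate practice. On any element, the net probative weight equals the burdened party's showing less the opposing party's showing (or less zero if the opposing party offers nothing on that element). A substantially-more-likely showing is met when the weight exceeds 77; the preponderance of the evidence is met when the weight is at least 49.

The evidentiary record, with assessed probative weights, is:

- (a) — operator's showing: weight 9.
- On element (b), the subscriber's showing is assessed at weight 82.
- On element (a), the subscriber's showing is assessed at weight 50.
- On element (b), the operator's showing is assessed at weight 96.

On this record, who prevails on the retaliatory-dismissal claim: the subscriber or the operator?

Stage 1 (subscriber, the preponderance of the evidence, weight is at least 49): (a) net 50−9=41 < 49 — fails.
  Stage 1 not carried; the subscriber fails its burden.
The analysis ends at Stage 1; the operator prevails.

operator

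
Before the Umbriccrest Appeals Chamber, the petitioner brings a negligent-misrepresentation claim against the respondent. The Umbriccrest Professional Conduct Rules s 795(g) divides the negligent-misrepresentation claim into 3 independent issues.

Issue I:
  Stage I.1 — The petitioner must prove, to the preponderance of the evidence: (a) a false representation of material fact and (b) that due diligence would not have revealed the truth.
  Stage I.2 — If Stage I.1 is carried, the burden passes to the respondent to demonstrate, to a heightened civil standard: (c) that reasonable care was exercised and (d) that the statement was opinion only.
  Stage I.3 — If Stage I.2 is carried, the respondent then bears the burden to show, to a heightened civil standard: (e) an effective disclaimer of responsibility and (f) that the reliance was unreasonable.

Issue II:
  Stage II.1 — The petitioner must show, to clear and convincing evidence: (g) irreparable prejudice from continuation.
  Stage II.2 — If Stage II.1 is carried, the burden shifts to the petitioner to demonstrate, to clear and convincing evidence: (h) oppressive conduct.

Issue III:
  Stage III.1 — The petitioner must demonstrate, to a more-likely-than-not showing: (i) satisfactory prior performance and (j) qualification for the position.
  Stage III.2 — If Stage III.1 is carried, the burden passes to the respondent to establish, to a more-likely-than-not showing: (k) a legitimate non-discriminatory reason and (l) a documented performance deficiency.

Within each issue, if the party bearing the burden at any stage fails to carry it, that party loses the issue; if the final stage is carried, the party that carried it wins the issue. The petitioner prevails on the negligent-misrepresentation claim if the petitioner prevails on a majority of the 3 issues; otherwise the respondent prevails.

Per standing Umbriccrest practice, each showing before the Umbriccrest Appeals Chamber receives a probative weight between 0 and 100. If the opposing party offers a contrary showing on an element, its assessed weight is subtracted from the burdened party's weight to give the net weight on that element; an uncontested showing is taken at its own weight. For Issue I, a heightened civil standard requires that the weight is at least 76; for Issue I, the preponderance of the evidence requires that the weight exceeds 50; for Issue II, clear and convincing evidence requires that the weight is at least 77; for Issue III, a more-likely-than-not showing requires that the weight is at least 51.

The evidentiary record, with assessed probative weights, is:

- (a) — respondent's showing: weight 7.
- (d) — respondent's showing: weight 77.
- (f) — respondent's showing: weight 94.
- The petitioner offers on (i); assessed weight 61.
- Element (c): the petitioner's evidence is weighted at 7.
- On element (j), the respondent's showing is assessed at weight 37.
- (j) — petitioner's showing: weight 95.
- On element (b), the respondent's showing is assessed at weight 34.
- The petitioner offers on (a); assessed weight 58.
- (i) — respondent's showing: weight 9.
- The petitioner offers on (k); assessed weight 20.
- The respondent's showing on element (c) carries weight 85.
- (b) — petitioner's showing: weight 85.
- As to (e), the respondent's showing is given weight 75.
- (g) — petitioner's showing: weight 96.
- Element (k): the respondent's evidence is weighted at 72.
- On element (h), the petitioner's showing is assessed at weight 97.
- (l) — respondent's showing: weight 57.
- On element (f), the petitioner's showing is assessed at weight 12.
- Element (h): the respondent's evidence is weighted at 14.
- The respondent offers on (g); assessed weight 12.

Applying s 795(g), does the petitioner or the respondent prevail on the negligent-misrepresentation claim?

— Issue I —
Stage I.1 (petitioner, the preponderance of the evidence, weight exceeds 50): (a) net 58−7=51 > 50 — meets; (b) net 85−34=51 > 50 — meets.
  Stage I.1 is satisfied; the onus moves to the respondent.
Stage I.2 (respondent, a heightened civil standard, weight is at least 76): (c) net 85−7=78 ≥ 76 — meets; (d) 77 ≥ 76 — meets.
  Stage I.2 is satisfied; the respondent continues to bear the burden.
Stage I.3 (respondent, a heightened civil standard, weight is at least 76): (e) 75 < 76 — fails; (f) net 94−12=82 ≥ 76 — meets.
  Not every element is met, so the respondent fails to carry Stage I.3.
So the petitioner prevails on this issue.
— Issue II —
Stage II.1 — burden on petitioner; standard: clear and convincing evidence (weight is at least 77).
    (g): 96 − 12 = 84 ≥ 77 [met]
  All elements met. The petitioner retains the burden for Stage II.2.
Stage II.2 — burden on petitioner; standard: clear and convincing evidence (weight is at least 77).
    (h): 97 − 14 = 83 ≥ 77 [met]
  All elements met at the final stage.
All stages carried — the petitioner prevails on this issue.
— Issue III —
Stage III.1 — burden on petitioner; standard: a more-likely-than-not showing (weight is at least 51).
    (i): 61 − 9 = 52 ≥ 51 [met]
    (j): 95 − 37 = 58 ≥ 51 [met]
  Stage III.1 is satisfied; the onus moves to the respondent.
Stage III.2 — burden on respondent; standard: a more-likely-than-not showing (weight is at least 51).
    (k): 72 − 20 = 52 ≥ 51 [met]
    (l): 57 ≥ 51 [met]
  All elements met at the final stage.
With every stage satisfied, the respondent prevails on this issue.
Per-issue: Issue I → petitioner; Issue II → petitioner; Issue III → respondent. The petitioner must prevail on a majority of issues; overall, the petitioner prevails.

petitioner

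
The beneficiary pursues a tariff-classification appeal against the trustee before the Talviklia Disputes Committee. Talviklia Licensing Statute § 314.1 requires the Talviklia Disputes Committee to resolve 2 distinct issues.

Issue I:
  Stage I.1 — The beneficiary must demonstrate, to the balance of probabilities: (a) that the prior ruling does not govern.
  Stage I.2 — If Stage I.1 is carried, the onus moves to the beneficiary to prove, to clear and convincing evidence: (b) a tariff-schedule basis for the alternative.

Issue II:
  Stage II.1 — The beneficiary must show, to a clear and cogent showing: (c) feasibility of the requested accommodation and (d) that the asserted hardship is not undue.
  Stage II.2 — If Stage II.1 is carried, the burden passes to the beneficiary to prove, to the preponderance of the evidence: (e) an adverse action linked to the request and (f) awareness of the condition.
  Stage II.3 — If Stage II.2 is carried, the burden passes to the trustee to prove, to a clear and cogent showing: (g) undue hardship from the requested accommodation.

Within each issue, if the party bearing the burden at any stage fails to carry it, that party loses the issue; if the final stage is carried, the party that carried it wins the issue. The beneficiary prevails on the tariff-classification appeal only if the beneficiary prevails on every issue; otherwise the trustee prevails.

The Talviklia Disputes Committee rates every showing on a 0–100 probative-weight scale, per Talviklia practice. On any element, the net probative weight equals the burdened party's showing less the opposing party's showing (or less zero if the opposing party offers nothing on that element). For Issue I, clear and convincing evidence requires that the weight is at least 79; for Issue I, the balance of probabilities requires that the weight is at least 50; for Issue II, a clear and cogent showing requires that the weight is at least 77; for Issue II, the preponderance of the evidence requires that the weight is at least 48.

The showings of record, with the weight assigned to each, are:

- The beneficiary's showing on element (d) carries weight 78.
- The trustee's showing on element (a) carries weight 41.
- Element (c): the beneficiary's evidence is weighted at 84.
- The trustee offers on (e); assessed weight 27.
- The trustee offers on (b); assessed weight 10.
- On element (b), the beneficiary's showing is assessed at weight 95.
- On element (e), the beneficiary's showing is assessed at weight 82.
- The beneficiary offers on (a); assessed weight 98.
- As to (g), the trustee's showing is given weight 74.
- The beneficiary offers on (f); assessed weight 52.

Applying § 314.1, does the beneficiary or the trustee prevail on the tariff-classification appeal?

beneficiary

— Issue I —
Stage I.1 (beneficiary, the balance of probabilities, weight is at least 50): (a) net 98−41=57 ≥ 50 — meets.
  Stage I.1 carried; the burden remains with the beneficiary.
Stage I.2 (beneficiary, clear and convincing evidence, weight is at least 79): (b) net 95−10=85 ≥ 79 — meets.
  Stage I.2 carried; the final stage is satisfied.
Every stage carried; the beneficiary prevails on this issue.
— Issue II —
At Stage II.1 the beneficiary must meet a clear and cogent showing (weight is at least 77): on (c) the weight is 84, ≥ 77, so (c) meets the standard; on (d) the weight is 78, which does reach 77, so (d) meets the standard.
  Stage II.1 carried; the burden remains with the beneficiary.
At Stage II.2 the beneficiary must meet the preponderance of the evidence (weight is at least 48): on (e) the weight is 82 less the opposing 27 gives net 55, ≥ 48, so (e) meets the standard; on (f) the weight is 52, ≥ 48, so (f) meets the standard.
  The beneficiary carries Stage II.2; the trustee now bears the burden.
At Stage II.3 the trustee must meet a clear and cogent showing (weight is at least 77): on (g) the weight is 74, which does not reach 77, so (g) does not meet the standard.
  Not every element is met, so the trustee fails to carry Stage II.3.
The analysis ends at Stage II.3; the beneficiary prevails on this issue.
Per-issue: Issue I → beneficiary; Issue II → beneficiary. The beneficiary must prevail on every issue; overall, the beneficiary prevails.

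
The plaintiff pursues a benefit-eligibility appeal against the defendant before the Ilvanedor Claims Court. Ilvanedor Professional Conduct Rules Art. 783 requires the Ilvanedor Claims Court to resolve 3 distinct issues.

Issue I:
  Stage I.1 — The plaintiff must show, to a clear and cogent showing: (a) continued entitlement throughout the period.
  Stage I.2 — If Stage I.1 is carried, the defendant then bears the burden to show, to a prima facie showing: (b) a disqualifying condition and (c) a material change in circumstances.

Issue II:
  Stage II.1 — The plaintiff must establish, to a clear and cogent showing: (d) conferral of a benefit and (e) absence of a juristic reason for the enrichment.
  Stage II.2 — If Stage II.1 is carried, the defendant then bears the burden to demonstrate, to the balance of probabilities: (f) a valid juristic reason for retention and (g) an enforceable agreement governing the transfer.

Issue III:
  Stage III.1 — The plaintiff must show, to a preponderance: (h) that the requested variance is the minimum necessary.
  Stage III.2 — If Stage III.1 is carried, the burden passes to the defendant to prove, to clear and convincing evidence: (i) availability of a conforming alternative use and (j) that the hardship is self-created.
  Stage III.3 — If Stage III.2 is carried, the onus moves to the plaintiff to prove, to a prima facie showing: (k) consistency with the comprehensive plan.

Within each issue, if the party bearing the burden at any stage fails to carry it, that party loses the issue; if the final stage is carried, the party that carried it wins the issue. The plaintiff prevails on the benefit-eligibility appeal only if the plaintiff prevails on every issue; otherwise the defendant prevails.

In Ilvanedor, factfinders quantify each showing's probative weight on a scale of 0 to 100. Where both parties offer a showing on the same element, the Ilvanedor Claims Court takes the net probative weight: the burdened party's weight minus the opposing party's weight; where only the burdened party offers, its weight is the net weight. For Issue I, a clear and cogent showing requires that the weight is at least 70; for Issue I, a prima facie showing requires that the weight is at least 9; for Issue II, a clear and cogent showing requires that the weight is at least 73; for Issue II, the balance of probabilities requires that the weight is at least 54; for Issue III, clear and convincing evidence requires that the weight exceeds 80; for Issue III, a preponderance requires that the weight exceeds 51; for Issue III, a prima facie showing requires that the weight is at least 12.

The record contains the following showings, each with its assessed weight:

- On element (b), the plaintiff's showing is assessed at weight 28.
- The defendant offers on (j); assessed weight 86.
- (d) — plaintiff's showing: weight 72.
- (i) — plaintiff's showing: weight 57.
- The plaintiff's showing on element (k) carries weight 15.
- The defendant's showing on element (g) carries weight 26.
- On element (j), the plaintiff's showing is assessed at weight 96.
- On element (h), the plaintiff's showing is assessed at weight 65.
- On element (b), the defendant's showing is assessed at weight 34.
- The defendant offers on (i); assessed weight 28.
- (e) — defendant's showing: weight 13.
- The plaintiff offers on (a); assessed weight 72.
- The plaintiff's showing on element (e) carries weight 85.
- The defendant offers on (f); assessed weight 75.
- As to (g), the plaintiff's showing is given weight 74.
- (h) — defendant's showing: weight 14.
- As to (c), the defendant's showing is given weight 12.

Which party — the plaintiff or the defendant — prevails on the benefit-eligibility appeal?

— Issue I —
Stage I.1 (plaintiff, a clear and cogent showing, weight is at least 70): (a) 72 ≥ 70 — meets.
  All elements met. The burden passes to the defendant.
Stage I.2 (defendant, a prima facie showing, weight is at least 9): (b) net 34−28=6 < 9 — fails; (c) 12 ≥ 9 — meets.
  Not every element is met, so the defendant fails to carry Stage I.2.
The plaintiff prevails on this issue.
— Issue II —
Stage II.1 (plaintiff, a clear and cogent showing, weight is at least 73): (d) 72 < 73 — fails; (e) net 85−13=72 < 73 — fails.
  Not every element is met, so the plaintiff fails to carry Stage II.1.
The defendant prevails on this issue.
— Issue III —
Stage III.1 — burden on plaintiff; standard: a preponderance (weight exceeds 51).
    (h): 65 − 14 = 51 ≤ 51 [not met]
  Stage III.1 not carried; the plaintiff fails its burden.
The analysis ends at Stage III.1; the defendant prevails on this issue.
Per-issue: Issue I → plaintiff; Issue II → defendant; Issue III → defendant. The plaintiff must prevail on every issue; overall, the defendant prevails.

defendant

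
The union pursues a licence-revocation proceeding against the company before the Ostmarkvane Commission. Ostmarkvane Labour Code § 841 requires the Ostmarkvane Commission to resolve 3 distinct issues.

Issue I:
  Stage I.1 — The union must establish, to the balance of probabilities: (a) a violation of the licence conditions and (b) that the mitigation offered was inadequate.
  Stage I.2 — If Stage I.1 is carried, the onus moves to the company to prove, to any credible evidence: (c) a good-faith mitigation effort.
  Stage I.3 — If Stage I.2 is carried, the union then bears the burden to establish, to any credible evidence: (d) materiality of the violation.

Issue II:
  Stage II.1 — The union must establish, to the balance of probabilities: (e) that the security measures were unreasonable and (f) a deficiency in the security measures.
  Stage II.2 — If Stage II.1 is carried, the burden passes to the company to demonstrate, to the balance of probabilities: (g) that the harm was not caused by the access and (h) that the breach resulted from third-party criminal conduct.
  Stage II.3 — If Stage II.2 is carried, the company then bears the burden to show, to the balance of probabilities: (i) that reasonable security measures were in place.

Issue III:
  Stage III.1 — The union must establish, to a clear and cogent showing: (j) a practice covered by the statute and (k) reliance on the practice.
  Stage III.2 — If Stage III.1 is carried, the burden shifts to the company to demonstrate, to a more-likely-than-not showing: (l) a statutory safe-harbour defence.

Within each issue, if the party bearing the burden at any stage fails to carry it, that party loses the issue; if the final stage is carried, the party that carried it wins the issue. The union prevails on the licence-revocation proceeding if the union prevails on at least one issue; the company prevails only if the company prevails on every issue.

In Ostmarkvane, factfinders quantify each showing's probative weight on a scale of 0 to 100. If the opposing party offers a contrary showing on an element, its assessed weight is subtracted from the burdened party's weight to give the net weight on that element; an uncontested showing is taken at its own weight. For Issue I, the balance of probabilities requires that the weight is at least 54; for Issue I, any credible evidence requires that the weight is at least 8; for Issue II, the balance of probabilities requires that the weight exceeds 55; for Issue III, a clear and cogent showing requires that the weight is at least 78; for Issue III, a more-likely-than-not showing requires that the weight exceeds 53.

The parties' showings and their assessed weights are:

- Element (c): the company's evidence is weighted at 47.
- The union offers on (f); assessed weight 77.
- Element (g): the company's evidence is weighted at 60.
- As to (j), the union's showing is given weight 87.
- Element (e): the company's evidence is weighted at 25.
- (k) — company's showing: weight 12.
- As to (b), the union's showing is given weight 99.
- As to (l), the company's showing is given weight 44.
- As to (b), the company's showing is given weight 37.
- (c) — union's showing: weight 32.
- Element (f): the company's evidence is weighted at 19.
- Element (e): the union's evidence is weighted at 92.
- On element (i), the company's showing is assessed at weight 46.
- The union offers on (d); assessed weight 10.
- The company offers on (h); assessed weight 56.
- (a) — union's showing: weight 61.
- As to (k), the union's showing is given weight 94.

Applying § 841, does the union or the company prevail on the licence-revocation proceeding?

— Issue I —
Stage I.1 (union, the balance of probabilities, weight is at least 54): (a) 61 ≥ 54 — meets; (b) net 99−37=62 ≥ 54 — meets.
  Stage I.1 carried; the burden shifts to the company.
Stage I.2 (company, any credible evidence, weight is at least 8): (c) net 47−32=15 ≥ 8 — meets.
  All elements met. The burden passes to the union.
Stage I.3 (union, any credible evidence, weight is at least 8): (d) 10 ≥ 8 — meets.
  All elements met at the final stage.
All stages carried — the union prevails on this issue.
— Issue II —
Stage II.1 (union, the balance of probabilities, weight exceeds 55): (e) net 92−25=67 > 55 — meets; (f) net 77−19=58 > 55 — meets.
  Stage II.1 is satisfied; the onus moves to the company.
Stage II.2 (company, the balance of probabilities, weight exceeds 55): (g) 60 > 55 — meets; (h) 56 > 55 — meets.
  All elements met. The company retains the burden for Stage II.3.
Stage II.3 (company, the balance of probabilities, weight exceeds 55): (i) 46 ≤ 55 — fails.
  Stage II.3 not carried; the company fails its burden.
The analysis ends at Stage II.3; the union prevails on this issue.
— Issue III —
Stage III.1 (union, a clear and cogent showing, weight is at least 78): (j) 87 ≥ 78 — meets; (k) net 94−12=82 ≥ 78 — meets.
  Stage III.1 carried; the burden shifts to the company.
Stage III.2 (company, a more-likely-than-not showing, weight exceeds 53): (l) 44 ≤ 53 — fails.
  The company does not carry Stage III.2.
The analysis ends at Stage III.2; the union prevails on this issue.
Per-issue: Issue I → union; Issue II → union; Issue III → union. The union must prevail on at least one issue; overall, the union prevails.

union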